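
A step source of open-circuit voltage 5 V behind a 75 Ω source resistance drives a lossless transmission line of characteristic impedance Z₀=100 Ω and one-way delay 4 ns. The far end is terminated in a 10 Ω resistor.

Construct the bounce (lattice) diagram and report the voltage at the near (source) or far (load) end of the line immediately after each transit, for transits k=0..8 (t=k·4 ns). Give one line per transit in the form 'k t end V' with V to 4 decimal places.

0 0 source 2.8571
1 4 load 0.5195
2 8 source 0.8534
3 12 load 0.5802
4 16 source 0.6192
5 20 load 0.5873
6 24 source 0.5919
7 28 load 0.5881
8 32 source 0.5887

Γ_L=-0.818182, Γ_S=-0.142857; launch V₁=5·100/175=2.857143
k=0 src: V=2.8571
k=1 load: inc=2.857143, refl=2.857143·-0.818182=-2.3377; V=0.000000+2.857143+-2.337662=0.5195
k=2 src: inc=-2.337662, refl=-2.337662·-0.142857=0.3340; V=2.857143+-2.337662+0.333952=0.8534
k=3 load: inc=0.333952, refl=0.333952·-0.818182=-0.2732; V=0.519481+0.333952+-0.273233=0.5802
k=4 src: inc=-0.273233, refl=-0.273233·-0.142857=0.0390; V=0.853432+-0.273233+0.039033=0.6192
k=5 load: inc=0.039033, refl=0.039033·-0.818182=-0.0319; V=0.580199+0.039033+-0.031936=0.5873
k=6 src: inc=-0.031936, refl=-0.031936·-0.142857=0.0046; V=0.619232+-0.031936+0.004562=0.5919
k=7 load: inc=0.004562, refl=0.004562·-0.818182=-0.0037; V=0.587296+0.004562+-0.003733=0.5881
k=8 src: inc=-0.003733, refl=-0.003733·-0.142857=0.0005; V=0.591858+-0.003733+0.000533=0.5887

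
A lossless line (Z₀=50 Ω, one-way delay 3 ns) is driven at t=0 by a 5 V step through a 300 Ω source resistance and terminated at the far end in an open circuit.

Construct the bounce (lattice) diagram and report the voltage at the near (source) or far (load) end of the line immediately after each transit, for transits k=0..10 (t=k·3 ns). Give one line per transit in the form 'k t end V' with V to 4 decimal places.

0 0 source 0.7143
1 3 load 1.4286
2 6 source 1.9388
3 9 load 2.4490
4 12 source 2.8134
5 15 load 3.1778
6 18 source 3.4382
7 21 load 3.6985
8 24 source 3.8844
9 27 load 4.0703
10 30 source 4.2031

Γ_L=1.000000, Γ_S=0.714286; launch V₁=5·50/350=0.714286
k=0 src: V=0.7143
k=1 load: inc=0.714286, refl=0.714286·1.000000=0.7143; V=0.000000+0.714286+0.714286=1.4286
k=2 src: inc=0.714286, refl=0.714286·0.714286=0.5102; V=0.714286+0.714286+0.510204=1.9388
k=3 load: inc=0.510204, refl=0.510204·1.000000=0.5102; V=1.428571+0.510204+0.510204=2.4490
k=4 src: inc=0.510204, refl=0.510204·0.714286=0.3644; V=1.938776+0.510204+0.364431=2.8134
k=5 load: inc=0.364431, refl=0.364431·1.000000=0.3644; V=2.448980+0.364431+0.364431=3.1778
k=6 src: inc=0.364431, refl=0.364431·0.714286=0.2603; V=2.813411+0.364431+0.260308=3.4382
k=7 load: inc=0.260308, refl=0.260308·1.000000=0.2603; V=3.177843+0.260308+0.260308=3.6985
k=8 src: inc=0.260308, refl=0.260308·0.714286=0.1859; V=3.438151+0.260308+0.185934=3.8844
k=9 load: inc=0.185934, refl=0.185934·1.000000=0.1859; V=3.698459+0.185934+0.185934=4.0703
k=10 src: inc=0.185934, refl=0.185934·0.714286=0.1328; V=3.884393+0.185934+0.132810=4.2031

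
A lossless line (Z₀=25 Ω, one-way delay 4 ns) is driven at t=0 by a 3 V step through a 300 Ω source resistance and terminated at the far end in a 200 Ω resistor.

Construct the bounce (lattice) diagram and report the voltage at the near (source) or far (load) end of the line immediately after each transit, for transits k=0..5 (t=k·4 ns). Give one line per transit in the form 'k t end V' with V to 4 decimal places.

0 0 source 0.2308
1 4 load 0.4103
2 8 source 0.5621
3 12 load 0.6803
4 16 source 0.7802
5 20 load 0.8579

Γ_L=0.777778, Γ_S=0.846154; launch V₁=3·25/325=0.230769
k=0 src: V=0.2308
k=1 load: inc=0.230769, refl=0.230769·0.777778=0.1795; V=0.000000+0.230769+0.179487=0.4103
k=2 src: inc=0.179487, refl=0.179487·0.846154=0.1519; V=0.230769+0.179487+0.151874=0.5621
k=3 load: inc=0.151874, refl=0.151874·0.777778=0.1181; V=0.410256+0.151874+0.118124=0.6803
k=4 src: inc=0.118124, refl=0.118124·0.846154=0.1000; V=0.562130+0.118124+0.099951=0.7802
k=5 load: inc=0.099951, refl=0.099951·0.777778=0.0777; V=0.680254+0.099951+0.077740=0.8579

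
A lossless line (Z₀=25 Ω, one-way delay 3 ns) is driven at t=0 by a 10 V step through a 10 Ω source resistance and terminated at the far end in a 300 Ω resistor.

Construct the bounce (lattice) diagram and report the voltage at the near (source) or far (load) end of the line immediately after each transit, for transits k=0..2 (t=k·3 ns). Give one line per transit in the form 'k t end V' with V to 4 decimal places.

0 0 source 7.1429
1 3 load 13.1868
2 6 source 10.5965

Γ_L=0.846154, Γ_S=-0.428571; launch V₁=10·25/35=7.142857
k=0 src: V=7.1429
k=1 load: inc=7.142857, refl=7.142857·0.846154=6.0440; V=0.000000+7.142857+6.043956=13.1868
k=2 src: inc=6.043956, refl=6.043956·-0.428571=-2.5903; V=7.142857+6.043956+-2.590267=10.5965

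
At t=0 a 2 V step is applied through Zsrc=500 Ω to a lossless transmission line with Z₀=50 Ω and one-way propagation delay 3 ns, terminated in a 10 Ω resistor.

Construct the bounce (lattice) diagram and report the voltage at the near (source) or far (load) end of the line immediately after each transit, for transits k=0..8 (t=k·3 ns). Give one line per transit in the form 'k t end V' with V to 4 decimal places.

Γ_L=-0.666667, Γ_S=0.818182; launch V₁=2·50/550=0.181818
k=0 src: V=0.1818
k=1 load: inc=0.181818, refl=0.181818·-0.666667=-0.1212; V=0.000000+0.181818+-0.121212=0.0606
k=2 src: inc=-0.121212, refl=-0.121212·0.818182=-0.0992; V=0.181818+-0.121212+-0.099174=-0.0386
k=3 load: inc=-0.099174, refl=-0.099174·-0.666667=0.0661; V=0.060606+-0.099174+0.066116=0.0275
k=4 src: inc=0.066116, refl=0.066116·0.818182=0.0541; V=-0.038567+0.066116+0.054095=0.0816
k=5 load: inc=0.054095, refl=0.054095·-0.666667=-0.0361; V=0.027548+0.054095+-0.036063=0.0456
k=6 src: inc=-0.036063, refl=-0.036063·0.818182=-0.0295; V=0.081643+-0.036063+-0.029506=0.0161
k=7 load: inc=-0.029506, refl=-0.029506·-0.666667=0.0197; V=0.045580+-0.029506+0.019671=0.0357
k=8 src: inc=0.019671, refl=0.019671·0.818182=0.0161; V=0.016074+0.019671+0.016094=0.0518

0 0 source 0.1818
1 3 load 0.0606
2 6 source -0.0386
3 9 load 0.0275
4 12 source 0.0816
5 15 load 0.0456
6 18 source 0.0161
7 21 load 0.0357
8 24 source 0.0518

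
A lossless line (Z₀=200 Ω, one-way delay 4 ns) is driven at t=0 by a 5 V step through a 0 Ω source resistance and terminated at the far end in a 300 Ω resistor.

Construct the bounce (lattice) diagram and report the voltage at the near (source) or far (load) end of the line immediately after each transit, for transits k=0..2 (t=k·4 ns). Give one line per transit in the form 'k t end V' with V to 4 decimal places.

Γ_L=0.200000, Γ_S=-1.000000; launch V₁=5·200/200=5.000000
k=0 src: V=5.0000
k=1 load: inc=5.000000, refl=5.000000·0.200000=1.0000; V=0.000000+5.000000+1.000000=6.0000
k=2 src: inc=1.000000, refl=1.000000·-1.000000=-1.0000; V=5.000000+1.000000+-1.000000=5.0000

0 0 source 5.0000
1 4 load 6.0000
2 8 source 5.0000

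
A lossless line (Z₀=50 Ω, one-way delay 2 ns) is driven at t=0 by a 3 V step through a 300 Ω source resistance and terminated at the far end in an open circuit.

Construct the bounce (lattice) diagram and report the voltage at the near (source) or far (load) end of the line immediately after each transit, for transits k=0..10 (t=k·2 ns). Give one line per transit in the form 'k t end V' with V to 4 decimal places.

Γ_L=1.000000, Γ_S=0.714286; launch V₁=3·50/350=0.428571
k=0 src: V=0.4286
k=1 load: inc=0.428571, refl=0.428571·1.000000=0.4286; V=0.000000+0.428571+0.428571=0.8571
k=2 src: inc=0.428571, refl=0.428571·0.714286=0.3061; V=0.428571+0.428571+0.306122=1.1633
k=3 load: inc=0.306122, refl=0.306122·1.000000=0.3061; V=0.857143+0.306122+0.306122=1.4694
k=4 src: inc=0.306122, refl=0.306122·0.714286=0.2187; V=1.163265+0.306122+0.218659=1.6880
k=5 load: inc=0.218659, refl=0.218659·1.000000=0.2187; V=1.469388+0.218659+0.218659=1.9067
k=6 src: inc=0.218659, refl=0.218659·0.714286=0.1562; V=1.688047+0.218659+0.156185=2.0629
k=7 load: inc=0.156185, refl=0.156185·1.000000=0.1562; V=1.906706+0.156185+0.156185=2.2191
k=8 src: inc=0.156185, refl=0.156185·0.714286=0.1116; V=2.062890+0.156185+0.111561=2.3306
k=9 load: inc=0.111561, refl=0.111561·1.000000=0.1116; V=2.219075+0.111561+0.111561=2.4422
k=10 src: inc=0.111561, refl=0.111561·0.714286=0.0797; V=2.330636+0.111561+0.079686=2.5219

0 0 source 0.4286
1 2 load 0.8571
2 4 source 1.1633
3 6 load 1.4694
4 8 source 1.6880
5 10 load 1.9067
6 12 source 2.0629
7 14 load 2.2191
8 16 source 2.3306
9 18 load 2.4422
10 20 source 2.5219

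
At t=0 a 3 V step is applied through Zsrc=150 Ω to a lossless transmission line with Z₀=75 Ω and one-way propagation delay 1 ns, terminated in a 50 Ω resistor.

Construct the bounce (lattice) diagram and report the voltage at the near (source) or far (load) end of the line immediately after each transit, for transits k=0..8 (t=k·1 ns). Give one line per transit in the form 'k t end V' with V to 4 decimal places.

0 0 source 1.0000
1 1 load 0.8000
2 2 source 0.7333
3 3 load 0.7467
4 4 source 0.7511
5 5 load 0.7502
6 6 source 0.7499
7 7 load 0.7500
8 8 source 0.7500

Γ_L=-0.200000, Γ_S=0.333333; launch V₁=3·75/225=1.000000
k=0 src: V=1.0000
k=1 load: inc=1.000000, refl=1.000000·-0.200000=-0.2000; V=0.000000+1.000000+-0.200000=0.8000
k=2 src: inc=-0.200000, refl=-0.200000·0.333333=-0.0667; V=1.000000+-0.200000+-0.066667=0.7333
k=3 load: inc=-0.066667, refl=-0.066667·-0.200000=0.0133; V=0.800000+-0.066667+0.013333=0.7467
k=4 src: inc=0.013333, refl=0.013333·0.333333=0.0044; V=0.733333+0.013333+0.004444=0.7511
k=5 load: inc=0.004444, refl=0.004444·-0.200000=-0.0009; V=0.746667+0.004444+-0.000889=0.7502
k=6 src: inc=-0.000889, refl=-0.000889·0.333333=-0.0003; V=0.751111+-0.000889+-0.000296=0.7499
k=7 load: inc=-0.000296, refl=-0.000296·-0.200000=0.0001; V=0.750222+-0.000296+0.000059=0.7500
k=8 src: inc=0.000059, refl=0.000059·0.333333=0.0000; V=0.749926+0.000059+0.000020=0.7500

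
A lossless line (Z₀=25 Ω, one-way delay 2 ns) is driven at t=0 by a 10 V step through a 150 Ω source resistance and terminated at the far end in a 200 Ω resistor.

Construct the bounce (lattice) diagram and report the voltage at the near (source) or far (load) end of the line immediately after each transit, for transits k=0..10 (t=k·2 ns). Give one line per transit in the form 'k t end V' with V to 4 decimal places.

0 0 source 1.4286
1 2 load 2.5397
2 4 source 3.3333
3 6 load 3.9506
4 8 source 4.3915
5 10 load 4.7345
6 12 source 4.9794
7 14 load 5.1699
8 16 source 5.3060
9 18 load 5.4119
10 20 source 5.4875

Γ_L=0.777778, Γ_S=0.714286; launch V₁=10·25/175=1.428571
k=0 src: V=1.4286
k=1 load: inc=1.428571, refl=1.428571·0.777778=1.1111; V=0.000000+1.428571+1.111111=2.5397
k=2 src: inc=1.111111, refl=1.111111·0.714286=0.7937; V=1.428571+1.111111+0.793651=3.3333
k=3 load: inc=0.793651, refl=0.793651·0.777778=0.6173; V=2.539683+0.793651+0.617284=3.9506
k=4 src: inc=0.617284, refl=0.617284·0.714286=0.4409; V=3.333333+0.617284+0.440917=4.3915
k=5 load: inc=0.440917, refl=0.440917·0.777778=0.3429; V=3.950617+0.440917+0.342936=4.7345
k=6 src: inc=0.342936, refl=0.342936·0.714286=0.2450; V=4.391534+0.342936+0.244954=4.9794
k=7 load: inc=0.244954, refl=0.244954·0.777778=0.1905; V=4.734470+0.244954+0.190520=5.1699
k=8 src: inc=0.190520, refl=0.190520·0.714286=0.1361; V=4.979424+0.190520+0.136086=5.3060
k=9 load: inc=0.136086, refl=0.136086·0.777778=0.1058; V=5.169944+0.136086+0.105844=5.4119
k=10 src: inc=0.105844, refl=0.105844·0.714286=0.0756; V=5.306029+0.105844+0.075603=5.4875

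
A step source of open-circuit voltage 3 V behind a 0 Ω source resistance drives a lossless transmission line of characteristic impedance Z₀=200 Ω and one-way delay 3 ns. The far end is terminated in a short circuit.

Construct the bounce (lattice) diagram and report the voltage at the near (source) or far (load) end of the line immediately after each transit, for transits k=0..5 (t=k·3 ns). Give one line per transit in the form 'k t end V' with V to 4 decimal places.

Γ_L=-1.000000, Γ_S=-1.000000; launch V₁=3·200/200=3.000000
k=0 src: V=3.0000
k=1 load: inc=3.000000, refl=3.000000·-1.000000=-3.0000; V=0.000000+3.000000+-3.000000=0.0000
k=2 src: inc=-3.000000, refl=-3.000000·-1.000000=3.0000; V=3.000000+-3.000000+3.000000=3.0000
k=3 load: inc=3.000000, refl=3.000000·-1.000000=-3.0000; V=0.000000+3.000000+-3.000000=0.0000
k=4 src: inc=-3.000000, refl=-3.000000·-1.000000=3.0000; V=3.000000+-3.000000+3.000000=3.0000
k=5 load: inc=3.000000, refl=3.000000·-1.000000=-3.0000; V=0.000000+3.000000+-3.000000=0.0000

0 0 source 3.0000
1 3 load 0.0000
2 6 source 3.0000
3 9 load 0.0000
4 12 source 3.0000
5 15 load 0.0000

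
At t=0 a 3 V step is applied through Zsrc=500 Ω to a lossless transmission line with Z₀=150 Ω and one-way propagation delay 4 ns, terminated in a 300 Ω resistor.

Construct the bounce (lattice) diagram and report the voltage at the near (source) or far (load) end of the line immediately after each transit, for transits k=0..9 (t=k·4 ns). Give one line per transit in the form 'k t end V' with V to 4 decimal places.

Γ_L=0.333333, Γ_S=0.538462; launch V₁=3·150/650=0.692308
k=0 src: V=0.6923
k=1 load: inc=0.692308, refl=0.692308·0.333333=0.2308; V=0.000000+0.692308+0.230769=0.9231
k=2 src: inc=0.230769, refl=0.230769·0.538462=0.1243; V=0.692308+0.230769+0.124260=1.0473
k=3 load: inc=0.124260, refl=0.124260·0.333333=0.0414; V=0.923077+0.124260+0.041420=1.0888
k=4 src: inc=0.041420, refl=0.041420·0.538462=0.0223; V=1.047337+0.041420+0.022303=1.1111
k=5 load: inc=0.022303, refl=0.022303·0.333333=0.0074; V=1.088757+0.022303+0.007434=1.1185
k=6 src: inc=0.007434, refl=0.007434·0.538462=0.0040; V=1.111061+0.007434+0.004003=1.1225
k=7 load: inc=0.004003, refl=0.004003·0.333333=0.0013; V=1.118495+0.004003+0.001334=1.1238
k=8 src: inc=0.001334, refl=0.001334·0.538462=0.0007; V=1.122498+0.001334+0.000719=1.1246
k=9 load: inc=0.000719, refl=0.000719·0.333333=0.0002; V=1.123832+0.000719+0.000240=1.1248

0 0 source 0.6923
1 4 load 0.9231
2 8 source 1.0473
3 12 load 1.0888
4 16 source 1.1111
5 20 load 1.1185
6 24 source 1.1225
7 28 load 1.1238
8 32 source 1.1246
9 36 load 1.1248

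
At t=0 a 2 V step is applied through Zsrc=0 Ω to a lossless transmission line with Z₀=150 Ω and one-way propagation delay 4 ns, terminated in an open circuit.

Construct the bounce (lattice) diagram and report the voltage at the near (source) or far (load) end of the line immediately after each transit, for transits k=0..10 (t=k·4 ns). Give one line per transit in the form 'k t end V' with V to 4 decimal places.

Γ_L=1.000000, Γ_S=-1.000000; launch V₁=2·150/150=2.000000
k=0 src: V=2.0000
k=1 load: inc=2.000000, refl=2.000000·1.000000=2.0000; V=0.000000+2.000000+2.000000=4.0000
k=2 src: inc=2.000000, refl=2.000000·-1.000000=-2.0000; V=2.000000+2.000000+-2.000000=2.0000
k=3 load: inc=-2.000000, refl=-2.000000·1.000000=-2.0000; V=4.000000+-2.000000+-2.000000=0.0000
k=4 src: inc=-2.000000, refl=-2.000000·-1.000000=2.0000; V=2.000000+-2.000000+2.000000=2.0000
k=5 load: inc=2.000000, refl=2.000000·1.000000=2.0000; V=0.000000+2.000000+2.000000=4.0000
k=6 src: inc=2.000000, refl=2.000000·-1.000000=-2.0000; V=2.000000+2.000000+-2.000000=2.0000
k=7 load: inc=-2.000000, refl=-2.000000·1.000000=-2.0000; V=4.000000+-2.000000+-2.000000=0.0000
k=8 src: inc=-2.000000, refl=-2.000000·-1.000000=2.0000; V=2.000000+-2.000000+2.000000=2.0000
k=9 load: inc=2.000000, refl=2.000000·1.000000=2.0000; V=0.000000+2.000000+2.000000=4.0000
k=10 src: inc=2.000000, refl=2.000000·-1.000000=-2.0000; V=2.000000+2.000000+-2.000000=2.0000

0 0 source 2.0000
1 4 load 4.0000
2 8 source 2.0000
3 12 load 0.0000
4 16 source 2.0000
5 20 load 4.0000
6 24 source 2.0000
7 28 load 0.0000
8 32 source 2.0000
9 36 load 4.0000
10 40 source 2.0000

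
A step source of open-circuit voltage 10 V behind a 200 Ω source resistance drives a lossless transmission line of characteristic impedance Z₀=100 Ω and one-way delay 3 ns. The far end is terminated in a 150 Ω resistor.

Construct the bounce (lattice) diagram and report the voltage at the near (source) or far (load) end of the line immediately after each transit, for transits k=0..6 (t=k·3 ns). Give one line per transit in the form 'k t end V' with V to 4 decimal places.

0 0 source 3.3333
1 3 load 4.0000
2 6 source 4.2222
3 9 load 4.2667
4 12 source 4.2815
5 15 load 4.2844
6 18 source 4.2854

Γ_L=0.200000, Γ_S=0.333333; launch V₁=10·100/300=3.333333
k=0 src: V=3.3333
k=1 load: inc=3.333333, refl=3.333333·0.200000=0.6667; V=0.000000+3.333333+0.666667=4.0000
k=2 src: inc=0.666667, refl=0.666667·0.333333=0.2222; V=3.333333+0.666667+0.222222=4.2222
k=3 load: inc=0.222222, refl=0.222222·0.200000=0.0444; V=4.000000+0.222222+0.044444=4.2667
k=4 src: inc=0.044444, refl=0.044444·0.333333=0.0148; V=4.222222+0.044444+0.014815=4.2815
k=5 load: inc=0.014815, refl=0.014815·0.200000=0.0030; V=4.266667+0.014815+0.002963=4.2844
k=6 src: inc=0.002963, refl=0.002963·0.333333=0.0010; V=4.281481+0.002963+0.000988=4.2854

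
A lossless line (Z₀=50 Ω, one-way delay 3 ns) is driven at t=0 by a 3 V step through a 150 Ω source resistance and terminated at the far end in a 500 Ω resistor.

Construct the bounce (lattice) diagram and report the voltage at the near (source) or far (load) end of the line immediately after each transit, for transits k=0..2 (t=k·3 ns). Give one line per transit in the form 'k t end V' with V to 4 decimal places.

Γ_L=0.818182, Γ_S=0.500000; launch V₁=3·50/200=0.750000
k=0 src: V=0.7500
k=1 load: inc=0.750000, refl=0.750000·0.818182=0.6136; V=0.000000+0.750000+0.613636=1.3636
k=2 src: inc=0.613636, refl=0.613636·0.500000=0.3068; V=0.750000+0.613636+0.306818=1.6705

0 0 source 0.7500
1 3 load 1.3636
2 6 source 1.6705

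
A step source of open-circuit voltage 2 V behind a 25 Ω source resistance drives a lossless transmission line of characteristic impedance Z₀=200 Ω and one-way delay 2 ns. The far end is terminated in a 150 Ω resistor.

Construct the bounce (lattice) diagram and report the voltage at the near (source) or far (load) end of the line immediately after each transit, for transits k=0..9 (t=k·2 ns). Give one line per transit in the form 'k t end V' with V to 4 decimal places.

Γ_L=-0.142857, Γ_S=-0.777778; launch V₁=2·200/225=1.777778
k=0 src: V=1.7778
k=1 load: inc=1.777778, refl=1.777778·-0.142857=-0.2540; V=0.000000+1.777778+-0.253968=1.5238
k=2 src: inc=-0.253968, refl=-0.253968·-0.777778=0.1975; V=1.777778+-0.253968+0.197531=1.7213
k=3 load: inc=0.197531, refl=0.197531·-0.142857=-0.0282; V=1.523810+0.197531+-0.028219=1.6931
k=4 src: inc=-0.028219, refl=-0.028219·-0.777778=0.0219; V=1.721340+-0.028219+0.021948=1.7151
k=5 load: inc=0.021948, refl=0.021948·-0.142857=-0.0031; V=1.693122+0.021948+-0.003135=1.7119
k=6 src: inc=-0.003135, refl=-0.003135·-0.777778=0.0024; V=1.715070+-0.003135+0.002439=1.7144
k=7 load: inc=0.002439, refl=0.002439·-0.142857=-0.0003; V=1.711934+0.002439+-0.000348=1.7140
k=8 src: inc=-0.000348, refl=-0.000348·-0.777778=0.0003; V=1.714373+-0.000348+0.000271=1.7143
k=9 load: inc=0.000271, refl=0.000271·-0.142857=-0.0000; V=1.714024+0.000271+-0.000039=1.7143

0 0 source 1.7778
1 2 load 1.5238
2 4 source 1.7213
3 6 load 1.6931
4 8 source 1.7151
5 10 load 1.7119
6 12 source 1.7144
7 14 load 1.7140
8 16 source 1.7143
9 18 load 1.7143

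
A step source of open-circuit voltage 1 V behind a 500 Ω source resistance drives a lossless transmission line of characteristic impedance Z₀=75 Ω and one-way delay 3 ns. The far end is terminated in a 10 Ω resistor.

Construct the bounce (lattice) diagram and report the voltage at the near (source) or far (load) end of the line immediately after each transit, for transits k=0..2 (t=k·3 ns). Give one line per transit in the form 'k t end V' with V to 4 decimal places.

Γ_L=-0.764706, Γ_S=0.739130; launch V₁=1·75/575=0.130435
k=0 src: V=0.1304
k=1 load: inc=0.130435, refl=0.130435·-0.764706=-0.0997; V=0.000000+0.130435+-0.099744=0.0307
k=2 src: inc=-0.099744, refl=-0.099744·0.739130=-0.0737; V=0.130435+-0.099744+-0.073724=-0.0430

0 0 source 0.1304
1 3 load 0.0307
2 6 source -0.0430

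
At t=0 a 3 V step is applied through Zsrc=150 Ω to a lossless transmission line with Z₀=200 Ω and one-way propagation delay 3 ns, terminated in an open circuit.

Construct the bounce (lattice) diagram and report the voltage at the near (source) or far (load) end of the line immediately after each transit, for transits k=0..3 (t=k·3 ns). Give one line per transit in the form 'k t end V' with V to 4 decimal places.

0 0 source 1.7143
1 3 load 3.4286
2 6 source 3.1837
3 9 load 2.9388

Γ_L=1.000000, Γ_S=-0.142857; launch V₁=3·200/350=1.714286
k=0 src: V=1.7143
k=1 load: inc=1.714286, refl=1.714286·1.000000=1.7143; V=0.000000+1.714286+1.714286=3.4286
k=2 src: inc=1.714286, refl=1.714286·-0.142857=-0.2449; V=1.714286+1.714286+-0.244898=3.1837
k=3 load: inc=-0.244898, refl=-0.244898·1.000000=-0.2449; V=3.428571+-0.244898+-0.244898=2.9388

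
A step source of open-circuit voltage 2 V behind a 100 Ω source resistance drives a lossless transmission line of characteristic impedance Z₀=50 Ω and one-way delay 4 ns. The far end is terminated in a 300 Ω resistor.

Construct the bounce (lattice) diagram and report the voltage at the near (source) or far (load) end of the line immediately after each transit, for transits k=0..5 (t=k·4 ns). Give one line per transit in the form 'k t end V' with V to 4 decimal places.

Γ_L=0.714286, Γ_S=0.333333; launch V₁=2·50/150=0.666667
k=0 src: V=0.6667
k=1 load: inc=0.666667, refl=0.666667·0.714286=0.4762; V=0.000000+0.666667+0.476190=1.1429
k=2 src: inc=0.476190, refl=0.476190·0.333333=0.1587; V=0.666667+0.476190+0.158730=1.3016
k=3 load: inc=0.158730, refl=0.158730·0.714286=0.1134; V=1.142857+0.158730+0.113379=1.4150
k=4 src: inc=0.113379, refl=0.113379·0.333333=0.0378; V=1.301587+0.113379+0.037793=1.4528
k=5 load: inc=0.037793, refl=0.037793·0.714286=0.0270; V=1.414966+0.037793+0.026995=1.4798

0 0 source 0.6667
1 4 load 1.1429
2 8 source 1.3016
3 12 load 1.4150
4 16 source 1.4528
5 20 load 1.4798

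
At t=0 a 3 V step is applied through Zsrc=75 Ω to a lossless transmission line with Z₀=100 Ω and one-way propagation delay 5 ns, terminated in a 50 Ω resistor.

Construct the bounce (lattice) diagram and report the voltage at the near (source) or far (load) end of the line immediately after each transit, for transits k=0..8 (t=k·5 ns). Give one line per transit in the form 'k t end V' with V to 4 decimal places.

Γ_L=-0.333333, Γ_S=-0.142857; launch V₁=3·100/175=1.714286
k=0 src: V=1.7143
k=1 load: inc=1.714286, refl=1.714286·-0.333333=-0.5714; V=0.000000+1.714286+-0.571429=1.1429
k=2 src: inc=-0.571429, refl=-0.571429·-0.142857=0.0816; V=1.714286+-0.571429+0.081633=1.2245
k=3 load: inc=0.081633, refl=0.081633·-0.333333=-0.0272; V=1.142857+0.081633+-0.027211=1.1973
k=4 src: inc=-0.027211, refl=-0.027211·-0.142857=0.0039; V=1.224490+-0.027211+0.003887=1.2012
k=5 load: inc=0.003887, refl=0.003887·-0.333333=-0.0013; V=1.197279+0.003887+-0.001296=1.1999
k=6 src: inc=-0.001296, refl=-0.001296·-0.142857=0.0002; V=1.201166+-0.001296+0.000185=1.2001
k=7 load: inc=0.000185, refl=0.000185·-0.333333=-0.0001; V=1.199870+0.000185+-0.000062=1.2000
k=8 src: inc=-0.000062, refl=-0.000062·-0.142857=0.0000; V=1.200056+-0.000062+0.000009=1.2000

0 0 source 1.7143
1 5 load 1.1429
2 10 source 1.2245
3 15 load 1.1973
4 20 source 1.2012
5 25 load 1.1999
6 30 source 1.2001
7 35 load 1.2000
8 40 source 1.2000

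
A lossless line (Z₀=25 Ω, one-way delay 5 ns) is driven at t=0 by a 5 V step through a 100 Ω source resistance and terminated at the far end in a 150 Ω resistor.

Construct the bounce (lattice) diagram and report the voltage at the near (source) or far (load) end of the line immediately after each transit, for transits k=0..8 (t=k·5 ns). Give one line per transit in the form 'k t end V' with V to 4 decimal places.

0 0 source 1.0000
1 5 load 1.7143
2 10 source 2.1429
3 15 load 2.4490
4 20 source 2.6327
5 25 load 2.7638
6 30 source 2.8426
7 35 load 2.8988
8 40 source 2.9325

Γ_L=0.714286, Γ_S=0.600000; launch V₁=5·25/125=1.000000
k=0 src: V=1.0000
k=1 load: inc=1.000000, refl=1.000000·0.714286=0.7143; V=0.000000+1.000000+0.714286=1.7143
k=2 src: inc=0.714286, refl=0.714286·0.600000=0.4286; V=1.000000+0.714286+0.428571=2.1429
k=3 load: inc=0.428571, refl=0.428571·0.714286=0.3061; V=1.714286+0.428571+0.306122=2.4490
k=4 src: inc=0.306122, refl=0.306122·0.600000=0.1837; V=2.142857+0.306122+0.183673=2.6327
k=5 load: inc=0.183673, refl=0.183673·0.714286=0.1312; V=2.448980+0.183673+0.131195=2.7638
k=6 src: inc=0.131195, refl=0.131195·0.600000=0.0787; V=2.632653+0.131195+0.078717=2.8426
k=7 load: inc=0.078717, refl=0.078717·0.714286=0.0562; V=2.763848+0.078717+0.056227=2.8988
k=8 src: inc=0.056227, refl=0.056227·0.600000=0.0337; V=2.842566+0.056227+0.033736=2.9325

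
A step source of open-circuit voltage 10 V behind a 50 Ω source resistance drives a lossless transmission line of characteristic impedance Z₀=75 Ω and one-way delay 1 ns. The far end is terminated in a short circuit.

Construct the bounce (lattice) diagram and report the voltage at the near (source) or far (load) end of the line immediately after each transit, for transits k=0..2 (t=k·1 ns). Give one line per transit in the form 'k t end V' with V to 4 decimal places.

Γ_L=-1.000000, Γ_S=-0.200000; launch V₁=10·75/125=6.000000
k=0 src: V=6.0000
k=1 load: inc=6.000000, refl=6.000000·-1.000000=-6.0000; V=0.000000+6.000000+-6.000000=0.0000
k=2 src: inc=-6.000000, refl=-6.000000·-0.200000=1.2000; V=6.000000+-6.000000+1.200000=1.2000

0 0 source 6.0000
1 1 load 0.0000
2 2 source 1.2000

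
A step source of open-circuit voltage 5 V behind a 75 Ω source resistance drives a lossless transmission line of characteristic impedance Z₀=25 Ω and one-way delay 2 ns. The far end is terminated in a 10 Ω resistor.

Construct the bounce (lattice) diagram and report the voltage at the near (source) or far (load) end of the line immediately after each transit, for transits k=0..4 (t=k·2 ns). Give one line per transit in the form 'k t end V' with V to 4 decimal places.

Γ_L=-0.428571, Γ_S=0.500000; launch V₁=5·25/100=1.250000
k=0 src: V=1.2500
k=1 load: inc=1.250000, refl=1.250000·-0.428571=-0.5357; V=0.000000+1.250000+-0.535714=0.7143
k=2 src: inc=-0.535714, refl=-0.535714·0.500000=-0.2679; V=1.250000+-0.535714+-0.267857=0.4464
k=3 load: inc=-0.267857, refl=-0.267857·-0.428571=0.1148; V=0.714286+-0.267857+0.114796=0.5612
k=4 src: inc=0.114796, refl=0.114796·0.500000=0.0574; V=0.446429+0.114796+0.057398=0.6186

0 0 source 1.2500
1 2 load 0.7143
2 4 source 0.4464
3 6 load 0.5612
4 8 source 0.6186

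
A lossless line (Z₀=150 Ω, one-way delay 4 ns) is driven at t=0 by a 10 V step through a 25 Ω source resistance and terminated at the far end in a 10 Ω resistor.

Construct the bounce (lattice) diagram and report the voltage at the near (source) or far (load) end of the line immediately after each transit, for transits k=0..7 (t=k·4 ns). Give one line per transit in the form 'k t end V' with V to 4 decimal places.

Γ_L=-0.875000, Γ_S=-0.714286; launch V₁=10·150/175=8.571429
k=0 src: V=8.5714
k=1 load: inc=8.571429, refl=8.571429·-0.875000=-7.5000; V=0.000000+8.571429+-7.500000=1.0714
k=2 src: inc=-7.500000, refl=-7.500000·-0.714286=5.3571; V=8.571429+-7.500000+5.357143=6.4286
k=3 load: inc=5.357143, refl=5.357143·-0.875000=-4.6875; V=1.071429+5.357143+-4.687500=1.7411
k=4 src: inc=-4.687500, refl=-4.687500·-0.714286=3.3482; V=6.428571+-4.687500+3.348214=5.0893
k=5 load: inc=3.348214, refl=3.348214·-0.875000=-2.9297; V=1.741071+3.348214+-2.929688=2.1596
k=6 src: inc=-2.929688, refl=-2.929688·-0.714286=2.0926; V=5.089286+-2.929688+2.092634=4.2522
k=7 load: inc=2.092634, refl=2.092634·-0.875000=-1.8311; V=2.159598+2.092634+-1.831055=2.4212

0 0 source 8.5714
1 4 load 1.0714
2 8 source 6.4286
3 12 load 1.7411
4 16 source 5.0893
5 20 load 2.1596
6 24 source 4.2522
7 28 load 2.4212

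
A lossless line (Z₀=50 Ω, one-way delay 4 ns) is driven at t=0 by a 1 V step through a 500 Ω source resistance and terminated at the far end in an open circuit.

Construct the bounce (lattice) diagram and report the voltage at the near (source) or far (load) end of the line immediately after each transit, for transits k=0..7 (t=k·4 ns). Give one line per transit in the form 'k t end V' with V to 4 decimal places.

Γ_L=1.000000, Γ_S=0.818182; launch V₁=1·50/550=0.090909
k=0 src: V=0.0909
k=1 load: inc=0.090909, refl=0.090909·1.000000=0.0909; V=0.000000+0.090909+0.090909=0.1818
k=2 src: inc=0.090909, refl=0.090909·0.818182=0.0744; V=0.090909+0.090909+0.074380=0.2562
k=3 load: inc=0.074380, refl=0.074380·1.000000=0.0744; V=0.181818+0.074380+0.074380=0.3306
k=4 src: inc=0.074380, refl=0.074380·0.818182=0.0609; V=0.256198+0.074380+0.060856=0.3914
k=5 load: inc=0.060856, refl=0.060856·1.000000=0.0609; V=0.330579+0.060856+0.060856=0.4523
k=6 src: inc=0.060856, refl=0.060856·0.818182=0.0498; V=0.391435+0.060856+0.049792=0.5021
k=7 load: inc=0.049792, refl=0.049792·1.000000=0.0498; V=0.452292+0.049792+0.049792=0.5519

0 0 source 0.0909
1 4 load 0.1818
2 8 source 0.2562
3 12 load 0.3306
4 16 source 0.3914
5 20 load 0.4523
6 24 source 0.5021
7 28 load 0.5519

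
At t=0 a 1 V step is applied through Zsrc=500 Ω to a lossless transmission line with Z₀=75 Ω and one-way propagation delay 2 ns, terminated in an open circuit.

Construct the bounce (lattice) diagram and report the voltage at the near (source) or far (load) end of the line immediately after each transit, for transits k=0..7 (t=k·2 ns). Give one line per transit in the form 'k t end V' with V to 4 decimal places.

Γ_L=1.000000, Γ_S=0.739130; launch V₁=1·75/575=0.130435
k=0 src: V=0.1304
k=1 load: inc=0.130435, refl=0.130435·1.000000=0.1304; V=0.000000+0.130435+0.130435=0.2609
k=2 src: inc=0.130435, refl=0.130435·0.739130=0.0964; V=0.130435+0.130435+0.096408=0.3573
k=3 load: inc=0.096408, refl=0.096408·1.000000=0.0964; V=0.260870+0.096408+0.096408=0.4537
k=4 src: inc=0.096408, refl=0.096408·0.739130=0.0713; V=0.357278+0.096408+0.071258=0.5249
k=5 load: inc=0.071258, refl=0.071258·1.000000=0.0713; V=0.453686+0.071258+0.071258=0.5962
k=6 src: inc=0.071258, refl=0.071258·0.739130=0.0527; V=0.524945+0.071258+0.052669=0.6489
k=7 load: inc=0.052669, refl=0.052669·1.000000=0.0527; V=0.596203+0.052669+0.052669=0.7015

0 0 source 0.1304
1 2 load 0.2609
2 4 source 0.3573
3 6 load 0.4537
4 8 source 0.5249
5 10 load 0.5962
6 12 source 0.6489
7 14 load 0.7015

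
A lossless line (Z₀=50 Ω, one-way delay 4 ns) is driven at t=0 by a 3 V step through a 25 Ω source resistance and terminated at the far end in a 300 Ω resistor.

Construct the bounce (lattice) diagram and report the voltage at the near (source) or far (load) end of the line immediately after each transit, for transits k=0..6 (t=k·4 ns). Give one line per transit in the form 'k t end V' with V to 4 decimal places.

0 0 source 2.0000
1 4 load 3.4286
2 8 source 2.9524
3 12 load 2.6122
4 16 source 2.7256
5 20 load 2.8066
6 24 source 2.7796

Γ_L=0.714286, Γ_S=-0.333333; launch V₁=3·50/75=2.000000
k=0 src: V=2.0000
k=1 load: inc=2.000000, refl=2.000000·0.714286=1.4286; V=0.000000+2.000000+1.428571=3.4286
k=2 src: inc=1.428571, refl=1.428571·-0.333333=-0.4762; V=2.000000+1.428571+-0.476190=2.9524
k=3 load: inc=-0.476190, refl=-0.476190·0.714286=-0.3401; V=3.428571+-0.476190+-0.340136=2.6122
k=4 src: inc=-0.340136, refl=-0.340136·-0.333333=0.1134; V=2.952381+-0.340136+0.113379=2.7256
k=5 load: inc=0.113379, refl=0.113379·0.714286=0.0810; V=2.612245+0.113379+0.080985=2.8066
k=6 src: inc=0.080985, refl=0.080985·-0.333333=-0.0270; V=2.725624+0.080985+-0.026995=2.7796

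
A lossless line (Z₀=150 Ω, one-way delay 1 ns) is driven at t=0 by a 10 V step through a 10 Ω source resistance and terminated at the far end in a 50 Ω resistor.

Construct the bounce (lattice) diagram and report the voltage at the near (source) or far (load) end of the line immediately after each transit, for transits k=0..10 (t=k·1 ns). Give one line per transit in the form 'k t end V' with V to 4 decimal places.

0 0 source 9.3750
1 1 load 4.6875
2 2 source 8.7891
3 3 load 6.7383
4 4 source 8.5327
5 5 load 7.6355
6 6 source 8.4206
7 7 load 8.0280
8 8 source 8.3715
9 9 load 8.1998
10 10 source 8.3500

Γ_L=-0.500000, Γ_S=-0.875000; launch V₁=10·150/160=9.375000
k=0 src: V=9.3750
k=1 load: inc=9.375000, refl=9.375000·-0.500000=-4.6875; V=0.000000+9.375000+-4.687500=4.6875
k=2 src: inc=-4.687500, refl=-4.687500·-0.875000=4.1016; V=9.375000+-4.687500+4.101562=8.7891
k=3 load: inc=4.101562, refl=4.101562·-0.500000=-2.0508; V=4.687500+4.101562+-2.050781=6.7383
k=4 src: inc=-2.050781, refl=-2.050781·-0.875000=1.7944; V=8.789062+-2.050781+1.794434=8.5327
k=5 load: inc=1.794434, refl=1.794434·-0.500000=-0.8972; V=6.738281+1.794434+-0.897217=7.6355
k=6 src: inc=-0.897217, refl=-0.897217·-0.875000=0.7851; V=8.532715+-0.897217+0.785065=8.4206
k=7 load: inc=0.785065, refl=0.785065·-0.500000=-0.3925; V=7.635498+0.785065+-0.392532=8.0280
k=8 src: inc=-0.392532, refl=-0.392532·-0.875000=0.3435; V=8.420563+-0.392532+0.343466=8.3715
k=9 load: inc=0.343466, refl=0.343466·-0.500000=-0.1717; V=8.028030+0.343466+-0.171733=8.1998
k=10 src: inc=-0.171733, refl=-0.171733·-0.875000=0.1503; V=8.371496+-0.171733+0.150266=8.3500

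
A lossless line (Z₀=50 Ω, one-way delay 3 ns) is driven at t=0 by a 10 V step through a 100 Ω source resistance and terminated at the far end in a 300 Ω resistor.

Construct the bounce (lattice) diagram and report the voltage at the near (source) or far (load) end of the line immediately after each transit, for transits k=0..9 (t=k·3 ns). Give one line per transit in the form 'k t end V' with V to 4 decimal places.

0 0 source 3.3333
1 3 load 5.7143
2 6 source 6.5079
3 9 load 7.0748
4 12 source 7.2638
5 15 load 7.3988
6 18 source 7.4438
7 21 load 7.4759
8 24 source 7.4866
9 27 load 7.4943

Γ_L=0.714286, Γ_S=0.333333; launch V₁=10·50/150=3.333333
k=0 src: V=3.3333
k=1 load: inc=3.333333, refl=3.333333·0.714286=2.3810; V=0.000000+3.333333+2.380952=5.7143
k=2 src: inc=2.380952, refl=2.380952·0.333333=0.7937; V=3.333333+2.380952+0.793651=6.5079
k=3 load: inc=0.793651, refl=0.793651·0.714286=0.5669; V=5.714286+0.793651+0.566893=7.0748
k=4 src: inc=0.566893, refl=0.566893·0.333333=0.1890; V=6.507937+0.566893+0.188964=7.2638
k=5 load: inc=0.188964, refl=0.188964·0.714286=0.1350; V=7.074830+0.188964+0.134975=7.3988
k=6 src: inc=0.134975, refl=0.134975·0.333333=0.0450; V=7.263794+0.134975+0.044992=7.4438
k=7 load: inc=0.044992, refl=0.044992·0.714286=0.0321; V=7.398769+0.044992+0.032137=7.4759
k=8 src: inc=0.032137, refl=0.032137·0.333333=0.0107; V=7.443761+0.032137+0.010712=7.4866
k=9 load: inc=0.010712, refl=0.010712·0.714286=0.0077; V=7.475897+0.010712+0.007652=7.4943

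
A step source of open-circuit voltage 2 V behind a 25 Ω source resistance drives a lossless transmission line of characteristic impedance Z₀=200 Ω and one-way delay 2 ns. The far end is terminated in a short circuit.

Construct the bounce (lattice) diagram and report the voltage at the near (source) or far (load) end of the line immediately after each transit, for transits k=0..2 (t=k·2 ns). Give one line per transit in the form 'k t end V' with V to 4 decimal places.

0 0 source 1.7778
1 2 load 0.0000
2 4 source 1.3827

Γ_L=-1.000000, Γ_S=-0.777778; launch V₁=2·200/225=1.777778
k=0 src: V=1.7778
k=1 load: inc=1.777778, refl=1.777778·-1.000000=-1.7778; V=0.000000+1.777778+-1.777778=0.0000
k=2 src: inc=-1.777778, refl=-1.777778·-0.777778=1.3827; V=1.777778+-1.777778+1.382716=1.3827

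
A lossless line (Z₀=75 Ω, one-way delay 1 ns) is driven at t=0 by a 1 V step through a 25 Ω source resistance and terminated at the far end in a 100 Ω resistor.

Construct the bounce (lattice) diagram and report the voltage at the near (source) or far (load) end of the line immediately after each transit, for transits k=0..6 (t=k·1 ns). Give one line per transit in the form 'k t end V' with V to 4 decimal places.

0 0 source 0.7500
1 1 load 0.8571
2 2 source 0.8036
3 3 load 0.7959
4 4 source 0.7997
5 5 load 0.8003
6 6 source 0.8000

Γ_L=0.142857, Γ_S=-0.500000; launch V₁=1·75/100=0.750000
k=0 src: V=0.7500
k=1 load: inc=0.750000, refl=0.750000·0.142857=0.1071; V=0.000000+0.750000+0.107143=0.8571
k=2 src: inc=0.107143, refl=0.107143·-0.500000=-0.0536; V=0.750000+0.107143+-0.053571=0.8036
k=3 load: inc=-0.053571, refl=-0.053571·0.142857=-0.0077; V=0.857143+-0.053571+-0.007653=0.7959
k=4 src: inc=-0.007653, refl=-0.007653·-0.500000=0.0038; V=0.803571+-0.007653+0.003827=0.7997
k=5 load: inc=0.003827, refl=0.003827·0.142857=0.0005; V=0.795918+0.003827+0.000547=0.8003
k=6 src: inc=0.000547, refl=0.000547·-0.500000=-0.0003; V=0.799745+0.000547+-0.000273=0.8000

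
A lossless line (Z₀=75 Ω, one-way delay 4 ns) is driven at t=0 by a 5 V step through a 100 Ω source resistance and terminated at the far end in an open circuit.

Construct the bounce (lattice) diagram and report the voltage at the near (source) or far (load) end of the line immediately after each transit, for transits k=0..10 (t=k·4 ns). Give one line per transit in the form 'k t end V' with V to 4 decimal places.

0 0 source 2.1429
1 4 load 4.2857
2 8 source 4.5918
3 12 load 4.8980
4 16 source 4.9417
5 20 load 4.9854
6 24 source 4.9917
7 28 load 4.9979
8 32 source 4.9988
9 36 load 4.9997
10 40 source 4.9998

Γ_L=1.000000, Γ_S=0.142857; launch V₁=5·75/175=2.142857
k=0 src: V=2.1429
k=1 load: inc=2.142857, refl=2.142857·1.000000=2.1429; V=0.000000+2.142857+2.142857=4.2857
k=2 src: inc=2.142857, refl=2.142857·0.142857=0.3061; V=2.142857+2.142857+0.306122=4.5918
k=3 load: inc=0.306122, refl=0.306122·1.000000=0.3061; V=4.285714+0.306122+0.306122=4.8980
k=4 src: inc=0.306122, refl=0.306122·0.142857=0.0437; V=4.591837+0.306122+0.043732=4.9417
k=5 load: inc=0.043732, refl=0.043732·1.000000=0.0437; V=4.897959+0.043732+0.043732=4.9854
k=6 src: inc=0.043732, refl=0.043732·0.142857=0.0062; V=4.941691+0.043732+0.006247=4.9917
k=7 load: inc=0.006247, refl=0.006247·1.000000=0.0062; V=4.985423+0.006247+0.006247=4.9979
k=8 src: inc=0.006247, refl=0.006247·0.142857=0.0009; V=4.991670+0.006247+0.000892=4.9988
k=9 load: inc=0.000892, refl=0.000892·1.000000=0.0009; V=4.997918+0.000892+0.000892=4.9997
k=10 src: inc=0.000892, refl=0.000892·0.142857=0.0001; V=4.998810+0.000892+0.000127=4.9998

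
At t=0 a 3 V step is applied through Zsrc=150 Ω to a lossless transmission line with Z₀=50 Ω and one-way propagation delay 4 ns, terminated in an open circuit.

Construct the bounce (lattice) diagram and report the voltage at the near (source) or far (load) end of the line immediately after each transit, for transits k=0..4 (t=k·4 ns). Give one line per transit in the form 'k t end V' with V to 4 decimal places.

Γ_L=1.000000, Γ_S=0.500000; launch V₁=3·50/200=0.750000
k=0 src: V=0.7500
k=1 load: inc=0.750000, refl=0.750000·1.000000=0.7500; V=0.000000+0.750000+0.750000=1.5000
k=2 src: inc=0.750000, refl=0.750000·0.500000=0.3750; V=0.750000+0.750000+0.375000=1.8750
k=3 load: inc=0.375000, refl=0.375000·1.000000=0.3750; V=1.500000+0.375000+0.375000=2.2500
k=4 src: inc=0.375000, refl=0.375000·0.500000=0.1875; V=1.875000+0.375000+0.187500=2.4375

0 0 source 0.7500
1 4 load 1.5000
2 8 source 1.8750
3 12 load 2.2500
4 16 source 2.4375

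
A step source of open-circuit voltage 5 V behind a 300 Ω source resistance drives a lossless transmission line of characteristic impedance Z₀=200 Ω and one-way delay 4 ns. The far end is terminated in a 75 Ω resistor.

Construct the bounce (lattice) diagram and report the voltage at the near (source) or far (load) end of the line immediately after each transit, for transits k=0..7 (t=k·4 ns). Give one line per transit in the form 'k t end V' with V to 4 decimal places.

0 0 source 2.0000
1 4 load 1.0909
2 8 source 0.9091
3 12 load 0.9917
4 16 source 1.0083
5 20 load 1.0008
6 24 source 0.9992
7 28 load 0.9999

Γ_L=-0.454545, Γ_S=0.200000; launch V₁=5·200/500=2.000000
k=0 src: V=2.0000
k=1 load: inc=2.000000, refl=2.000000·-0.454545=-0.9091; V=0.000000+2.000000+-0.909091=1.0909
k=2 src: inc=-0.909091, refl=-0.909091·0.200000=-0.1818; V=2.000000+-0.909091+-0.181818=0.9091
k=3 load: inc=-0.181818, refl=-0.181818·-0.454545=0.0826; V=1.090909+-0.181818+0.082645=0.9917
k=4 src: inc=0.082645, refl=0.082645·0.200000=0.0165; V=0.909091+0.082645+0.016529=1.0083
k=5 load: inc=0.016529, refl=0.016529·-0.454545=-0.0075; V=0.991736+0.016529+-0.007513=1.0008
k=6 src: inc=-0.007513, refl=-0.007513·0.200000=-0.0015; V=1.008264+-0.007513+-0.001503=0.9992
k=7 load: inc=-0.001503, refl=-0.001503·-0.454545=0.0007; V=1.000751+-0.001503+0.000683=0.9999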